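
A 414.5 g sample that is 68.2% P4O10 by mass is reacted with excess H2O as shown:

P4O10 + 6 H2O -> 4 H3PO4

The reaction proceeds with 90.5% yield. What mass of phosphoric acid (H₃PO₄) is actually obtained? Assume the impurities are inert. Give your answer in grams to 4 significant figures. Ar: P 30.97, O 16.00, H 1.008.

353.2 g

Pure P4O10 available = 414.5 g × 0.682 = 282.69 g.
M(P4O10) = 4(30.97) + 10(16.00) = 283.88 g/mol.
M(H3PO4) = 3(1.008) + 30.97 + 4(16.00) = 97.994 g/mol.
n(P4O10) = 282.69 g / 283.88 g/mol = 0.99580 mol.
From the equation the P4O10:H3PO4 mole ratio is 1:4, so n(H3PO4) = 0.99580 × 4/1 = 3.9832 mol.
Mass of H3PO4 = 3.9832 mol × 97.994 g/mol = 390.33 g.
Actual mass collected = 390.33 g × 0.905 = 353.25 g.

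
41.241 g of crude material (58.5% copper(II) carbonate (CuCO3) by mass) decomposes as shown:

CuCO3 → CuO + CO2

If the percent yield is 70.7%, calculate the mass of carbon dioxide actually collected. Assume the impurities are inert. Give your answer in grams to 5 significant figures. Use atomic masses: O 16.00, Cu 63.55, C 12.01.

Pure CuCO3 available = 41.241 g × 0.585 = 24.1260 g.
M(CuCO3) = 63.55 + 12.01 + 3(16.00) = 123.56 g/mol.
M(CO2) = 12.01 + 2(16.00) = 44.01 g/mol.
n(CuCO3) = 24.1260 g / 123.56 g/mol = 0.195257 mol.
From the equation the CuCO3:CO2 mole ratio is 1:1, so n(CO2) = 0.195257 × 1/1 = 0.195257 mol.
Mass of CO2 = 0.195257 mol × 44.01 g/mol = 8.59327 g.
Actual mass collected = 8.59327 g × 0.707 = 6.07544 g.

6.0754 g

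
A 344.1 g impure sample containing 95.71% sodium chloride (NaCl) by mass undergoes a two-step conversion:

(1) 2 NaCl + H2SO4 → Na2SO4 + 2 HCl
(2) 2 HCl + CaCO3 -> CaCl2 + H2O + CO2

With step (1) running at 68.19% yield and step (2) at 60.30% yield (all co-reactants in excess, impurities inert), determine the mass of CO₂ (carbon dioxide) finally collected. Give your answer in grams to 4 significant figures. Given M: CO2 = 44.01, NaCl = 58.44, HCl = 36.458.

50.99 g

Pure NaCl = 344.1 × 0.9571 = 329.34 g.
n(NaCl) = 329.34 / 58.44 = 5.6355 mol.
Step 1 (NaCl:HCl = 2:2): theoretical n(HCl) = 5.6355 mol; at 68.19% yield, n(HCl) = 3.8428 mol.
Step 2 (HCl:CO2 = 2:1): theoretical n(CO2) = 1.9214 mol, so theoretical mass = 1.9214 × 44.01 = 84.562 g.
At 60.30% yield, actual mass of CO2 = 84.562 × 0.6030 = 50.991 g.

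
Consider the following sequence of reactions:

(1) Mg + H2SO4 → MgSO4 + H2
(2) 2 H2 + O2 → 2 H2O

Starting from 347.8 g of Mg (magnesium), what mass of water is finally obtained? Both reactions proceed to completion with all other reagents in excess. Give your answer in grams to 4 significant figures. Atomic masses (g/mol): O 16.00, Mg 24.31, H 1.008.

M(Mg) = 24.31 g/mol.
M(H2O) = 2(1.008) + 16.00 = 18.016 g/mol.
n(Mg) = 347.80 / 24.31 = 14.307 mol.
Step 1 gives a 1:1 ratio of Mg to H2, so n(H2) = 14.307 mol.
In step 2 the H2:H2O ratio is 2:2, so n(H2O) = 14.307 mol.
Mass of H2O = 14.307 × 18.016 = 257.75 g.

257.8 g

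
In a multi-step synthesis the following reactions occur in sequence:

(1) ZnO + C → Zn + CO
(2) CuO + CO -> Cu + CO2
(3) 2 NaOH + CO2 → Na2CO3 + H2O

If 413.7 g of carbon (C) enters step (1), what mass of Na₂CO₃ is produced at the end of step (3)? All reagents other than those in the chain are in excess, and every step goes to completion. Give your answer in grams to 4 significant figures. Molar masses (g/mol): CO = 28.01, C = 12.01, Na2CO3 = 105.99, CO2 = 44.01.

3651 g

n(C) = 413.7 / 12.01 = 34.446 mol.
Reaction (1): C→CO ratio 1:1 ⇒ n(CO) = 34.446 mol.
Reaction (2): CO→CO2 ratio 1:1 ⇒ n(CO2) = 34.446 mol.
Reaction (3): CO2→Na2CO3 ratio 1:1 ⇒ n(Na2CO3) = 34.446 mol.
Mass of Na2CO3 = 34.446 × 105.99 = 3651.0 g.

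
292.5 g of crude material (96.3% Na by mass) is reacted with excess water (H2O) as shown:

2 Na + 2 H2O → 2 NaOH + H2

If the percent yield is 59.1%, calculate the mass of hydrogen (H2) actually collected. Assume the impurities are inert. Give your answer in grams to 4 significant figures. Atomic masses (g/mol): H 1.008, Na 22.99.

Pure Na available = 292.5 g × 0.963 = 281.68 g.
M(Na) = 22.99 g/mol.
M(H2) = 2(1.008) = 2.016 g/mol.
n(Na) = 281.68 g / 22.99 g/mol = 12.252 mol.
From the equation the Na:H2 mole ratio is 2:1, so n(H2) = 12.252 × 1/2 = 6.1261 mol.
Mass of H2 = 6.1261 mol × 2.016 g/mol = 12.350 g.
Actual mass collected = 12.350 g × 0.591 = 7.2990 g.

7.299 g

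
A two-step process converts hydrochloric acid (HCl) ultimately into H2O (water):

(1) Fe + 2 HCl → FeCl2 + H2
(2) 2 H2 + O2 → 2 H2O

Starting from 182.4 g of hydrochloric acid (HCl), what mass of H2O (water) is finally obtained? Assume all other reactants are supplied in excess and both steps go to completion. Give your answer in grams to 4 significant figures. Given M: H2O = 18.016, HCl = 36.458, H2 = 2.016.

45.07 g

n(HCl) = 182.40 / 36.458 = 5.0030 mol.
Step 1 gives a 2:1 ratio of HCl to H2, so n(H2) = 2.5015 mol.
In step 2 the H2:H2O ratio is 2:2, so n(H2O) = 2.5015 mol.
Mass of H2O = 2.5015 × 18.016 = 45.067 g.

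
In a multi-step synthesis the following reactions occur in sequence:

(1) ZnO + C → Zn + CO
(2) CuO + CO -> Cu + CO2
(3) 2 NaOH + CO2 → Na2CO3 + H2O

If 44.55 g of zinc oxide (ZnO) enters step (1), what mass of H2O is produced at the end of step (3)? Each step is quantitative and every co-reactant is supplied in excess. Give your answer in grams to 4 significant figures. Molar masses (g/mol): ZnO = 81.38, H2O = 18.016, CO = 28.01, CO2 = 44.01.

n(ZnO) = 44.55 / 81.38 = 0.54743 mol.
Reaction (1): ZnO→CO ratio 1:1 ⇒ n(CO) = 0.54743 mol.
Reaction (2): CO→CO2 ratio 1:1 ⇒ n(CO2) = 0.54743 mol.
Reaction (3): CO2→H2O ratio 1:1 ⇒ n(H2O) = 0.54743 mol.
Mass of H2O = 0.54743 × 18.016 = 9.8625 g.

9.863 g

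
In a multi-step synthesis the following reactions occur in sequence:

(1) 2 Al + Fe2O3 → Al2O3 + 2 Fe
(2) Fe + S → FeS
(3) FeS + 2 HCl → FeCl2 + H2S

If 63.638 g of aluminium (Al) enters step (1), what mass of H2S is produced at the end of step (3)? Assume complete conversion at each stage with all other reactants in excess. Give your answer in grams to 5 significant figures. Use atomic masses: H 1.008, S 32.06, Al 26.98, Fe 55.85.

80.375 g

M(Al) = 26.98 g/mol.
M(H2S) = 2(1.008) + 32.06 = 34.076 g/mol.
n(Al) = 63.638 / 26.98 = 2.35871 mol.
Reaction (1): Al→Fe ratio 2:2 ⇒ n(Fe) = 2.35871 mol.
Reaction (2): Fe→FeS ratio 1:1 ⇒ n(FeS) = 2.35871 mol.
Reaction (3): FeS→H2S ratio 1:1 ⇒ n(H2S) = 2.35871 mol.
Mass of H2S = 2.35871 × 34.076 = 80.3754 g.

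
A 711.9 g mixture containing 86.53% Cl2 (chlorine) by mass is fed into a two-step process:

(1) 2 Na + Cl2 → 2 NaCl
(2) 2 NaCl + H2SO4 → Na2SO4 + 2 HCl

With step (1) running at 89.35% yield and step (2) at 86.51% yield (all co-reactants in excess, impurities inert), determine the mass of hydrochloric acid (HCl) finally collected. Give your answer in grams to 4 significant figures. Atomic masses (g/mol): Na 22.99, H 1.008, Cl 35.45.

489.7 g

Pure Cl2 = 711.9 × 0.8653 = 616.01 g.
M(Cl2) = 2(35.45) = 70.90 g/mol.
M(HCl) = 1.008 + 35.45 = 36.458 g/mol.
n(Cl2) = 616.01 / 70.90 = 8.6884 mol.
Step 1 (Cl2:NaCl = 1:2): theoretical n(NaCl) = 17.377 mol; at 89.35% yield, n(NaCl) = 15.526 mol.
Step 2 (NaCl:HCl = 2:2): theoretical n(HCl) = 15.526 mol, so theoretical mass = 15.526 × 36.458 = 566.05 g.
At 86.51% yield, actual mass of HCl = 566.05 × 0.8651 = 489.69 g.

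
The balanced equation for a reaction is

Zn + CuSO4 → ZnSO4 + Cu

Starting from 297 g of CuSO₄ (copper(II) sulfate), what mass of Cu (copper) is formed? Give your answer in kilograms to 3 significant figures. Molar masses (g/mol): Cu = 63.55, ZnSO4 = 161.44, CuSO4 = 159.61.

n(CuSO4) = 297.0 g / 159.61 g/mol = 1.861 mol.
From the equation the CuSO4:Cu mole ratio is 1:1, so n(Cu) = 1.861 × 1/1 = 1.861 mol.
Mass of Cu = 1.861 mol × 63.55 g/mol = 118.3 g.
Converting to kg: 118.3 g = 0.118 kg.

0.118 kg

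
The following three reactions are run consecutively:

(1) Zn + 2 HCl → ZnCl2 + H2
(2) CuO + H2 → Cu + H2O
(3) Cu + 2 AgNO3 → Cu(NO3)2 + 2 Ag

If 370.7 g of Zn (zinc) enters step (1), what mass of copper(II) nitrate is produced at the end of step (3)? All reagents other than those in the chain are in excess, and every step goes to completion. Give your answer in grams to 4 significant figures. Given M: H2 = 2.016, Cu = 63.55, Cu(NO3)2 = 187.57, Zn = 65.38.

n(Zn) = 370.7 / 65.38 = 5.6699 mol.
Reaction (1): Zn→H2 ratio 1:1 ⇒ n(H2) = 5.6699 mol.
Reaction (2): H2→Cu ratio 1:1 ⇒ n(Cu) = 5.6699 mol.
Reaction (3): Cu→Cu(NO3)2 ratio 1:1 ⇒ n(Cu(NO3)2) = 5.6699 mol.
Mass of Cu(NO3)2 = 5.6699 × 187.57 = 1063.5 g.

1064 g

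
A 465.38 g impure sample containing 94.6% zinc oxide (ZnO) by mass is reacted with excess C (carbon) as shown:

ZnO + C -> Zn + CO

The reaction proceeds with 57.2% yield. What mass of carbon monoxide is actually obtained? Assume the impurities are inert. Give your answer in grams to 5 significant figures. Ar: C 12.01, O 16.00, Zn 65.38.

Pure ZnO available = 465.38 g × 0.946 = 440.249 g.
M(ZnO) = 65.38 + 16.00 = 81.38 g/mol.
M(CO) = 12.01 + 16.00 = 28.01 g/mol.
n(ZnO) = 440.249 g / 81.38 g/mol = 5.40980 mol.
From the equation the ZnO:CO mole ratio is 1:1, so n(CO) = 5.40980 × 1/1 = 5.40980 mol.
Mass of CO = 5.40980 mol × 28.01 g/mol = 151.528 g.
Actual mass collected = 151.528 g × 0.572 = 86.6743 g.

86.674 g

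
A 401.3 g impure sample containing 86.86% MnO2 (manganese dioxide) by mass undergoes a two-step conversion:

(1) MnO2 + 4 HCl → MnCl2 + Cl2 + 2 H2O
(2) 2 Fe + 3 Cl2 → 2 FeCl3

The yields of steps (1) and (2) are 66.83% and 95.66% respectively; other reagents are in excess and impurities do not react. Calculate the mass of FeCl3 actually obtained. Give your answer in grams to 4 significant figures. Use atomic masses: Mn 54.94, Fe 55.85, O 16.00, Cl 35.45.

277.2 g

Pure MnO2 = 401.3 × 0.8686 = 348.57 g.
M(MnO2) = 54.94 + 2(16.00) = 86.94 g/mol.
M(FeCl3) = 55.85 + 3(35.45) = 162.20 g/mol.
n(MnO2) = 348.57 / 86.94 = 4.0093 mol.
Step 1 (MnO2:Cl2 = 1:1): theoretical n(Cl2) = 4.0093 mol; at 66.83% yield, n(Cl2) = 2.6794 mol.
Step 2 (Cl2:FeCl3 = 3:2): theoretical n(FeCl3) = 1.7863 mol, so theoretical mass = 1.7863 × 162.20 = 289.73 g.
At 95.66% yield, actual mass of FeCl3 = 289.73 × 0.9566 = 277.16 g.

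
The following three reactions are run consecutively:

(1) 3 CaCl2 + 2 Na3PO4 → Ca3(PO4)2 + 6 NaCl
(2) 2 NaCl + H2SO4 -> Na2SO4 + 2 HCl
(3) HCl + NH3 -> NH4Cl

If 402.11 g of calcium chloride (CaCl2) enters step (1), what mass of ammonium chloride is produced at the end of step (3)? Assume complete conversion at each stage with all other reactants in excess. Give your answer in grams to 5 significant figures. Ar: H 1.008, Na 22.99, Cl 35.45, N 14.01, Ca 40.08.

387.63 g

M(CaCl2) = 40.08 + 2(35.45) = 110.98 g/mol.
M(NH4Cl) = 14.01 + 4(1.008) + 35.45 = 53.492 g/mol.
n(CaCl2) = 402.11 / 110.98 = 3.62327 mol.
Reaction (1): CaCl2→NaCl ratio 3:6 ⇒ n(NaCl) = 7.24653 mol.
Reaction (2): NaCl→HCl ratio 2:2 ⇒ n(HCl) = 7.24653 mol.
Reaction (3): HCl→NH4Cl ratio 1:1 ⇒ n(NH4Cl) = 7.24653 mol.
Mass of NH4Cl = 7.24653 × 53.492 = 387.631 g.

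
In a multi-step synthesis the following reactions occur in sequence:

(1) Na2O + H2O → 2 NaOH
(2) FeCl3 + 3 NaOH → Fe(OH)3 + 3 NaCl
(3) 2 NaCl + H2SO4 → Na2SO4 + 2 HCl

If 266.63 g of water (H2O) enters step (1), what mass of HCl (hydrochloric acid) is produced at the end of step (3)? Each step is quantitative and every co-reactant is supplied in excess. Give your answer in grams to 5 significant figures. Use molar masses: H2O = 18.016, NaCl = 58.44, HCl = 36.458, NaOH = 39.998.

1079.1 g

n(H2O) = 266.63 / 18.016 = 14.7996 mol.
Reaction (1): H2O→NaOH ratio 1:2 ⇒ n(NaOH) = 29.5992 mol.
Reaction (2): NaOH→NaCl ratio 3:3 ⇒ n(NaCl) = 29.5992 mol.
Reaction (3): NaCl→HCl ratio 2:2 ⇒ n(HCl) = 29.5992 mol.
Mass of HCl = 29.5992 × 36.458 = 1079.13 g.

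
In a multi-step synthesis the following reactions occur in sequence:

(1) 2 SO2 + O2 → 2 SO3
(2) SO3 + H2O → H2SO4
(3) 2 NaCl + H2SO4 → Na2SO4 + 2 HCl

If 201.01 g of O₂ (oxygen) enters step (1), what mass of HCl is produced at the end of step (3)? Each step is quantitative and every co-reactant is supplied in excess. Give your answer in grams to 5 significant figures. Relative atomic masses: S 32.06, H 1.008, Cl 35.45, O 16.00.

M(O2) = 2(16.00) = 32.00 g/mol.
M(HCl) = 1.008 + 35.45 = 36.458 g/mol.
n(O2) = 201.01 / 32.00 = 6.28156 mol.
Reaction (1): O2→SO3 ratio 1:2 ⇒ n(SO3) = 12.5631 mol.
Reaction (2): SO3→H2SO4 ratio 1:1 ⇒ n(H2SO4) = 12.5631 mol.
Reaction (3): H2SO4→HCl ratio 1:2 ⇒ n(HCl) = 25.1262 mol.
Mass of HCl = 25.1262 × 36.458 = 916.053 g.

916.05 g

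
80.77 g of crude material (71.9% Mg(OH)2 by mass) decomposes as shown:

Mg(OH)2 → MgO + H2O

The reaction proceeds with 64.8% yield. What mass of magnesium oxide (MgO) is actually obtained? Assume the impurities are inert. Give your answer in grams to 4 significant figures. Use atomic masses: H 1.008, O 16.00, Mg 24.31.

26.01 g

Pure Mg(OH)2 available = 80.77 g × 0.719 = 58.074 g.
M(Mg(OH)2) = 24.31 + 2(16.00) + 2(1.008) = 58.326 g/mol.
M(MgO) = 24.31 + 16.00 = 40.31 g/mol.
n(Mg(OH)2) = 58.074 g / 58.326 g/mol = 0.99567 mol.
From the equation the Mg(OH)2:MgO mole ratio is 1:1, so n(MgO) = 0.99567 × 1/1 = 0.99567 mol.
Mass of MgO = 0.99567 mol × 40.31 g/mol = 40.136 g.
Actual mass collected = 40.136 g × 0.648 = 26.008 g.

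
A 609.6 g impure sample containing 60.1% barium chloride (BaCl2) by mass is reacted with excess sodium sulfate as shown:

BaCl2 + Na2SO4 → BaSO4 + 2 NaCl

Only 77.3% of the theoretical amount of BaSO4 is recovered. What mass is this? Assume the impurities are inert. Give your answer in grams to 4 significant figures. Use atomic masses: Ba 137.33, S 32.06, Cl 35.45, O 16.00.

Pure BaCl2 available = 609.6 g × 0.601 = 366.37 g.
M(BaCl2) = 137.33 + 2(35.45) = 208.23 g/mol.
M(BaSO4) = 137.33 + 32.06 + 4(16.00) = 233.39 g/mol.
n(BaCl2) = 366.37 g / 208.23 g/mol = 1.7594 mol.
From the equation the BaCl2:BaSO4 mole ratio is 1:1, so n(BaSO4) = 1.7594 × 1/1 = 1.7594 mol.
Mass of BaSO4 = 1.7594 mol × 233.39 g/mol = 410.64 g.
Actual mass collected = 410.64 g × 0.773 = 317.42 g.

317.4 g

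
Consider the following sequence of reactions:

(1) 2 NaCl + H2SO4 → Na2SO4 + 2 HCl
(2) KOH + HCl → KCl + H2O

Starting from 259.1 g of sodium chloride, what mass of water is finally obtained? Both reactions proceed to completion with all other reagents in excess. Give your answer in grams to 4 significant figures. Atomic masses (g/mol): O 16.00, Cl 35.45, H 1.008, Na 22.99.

M(NaCl) = 22.99 + 35.45 = 58.44 g/mol.
M(H2O) = 2(1.008) + 16.00 = 18.016 g/mol.
n(NaCl) = 259.10 / 58.44 = 4.4336 mol.
Step 1 gives a 2:2 ratio of NaCl to HCl, so n(HCl) = 4.4336 mol.
In step 2 the HCl:H2O ratio is 1:1, so n(H2O) = 4.4336 mol.
Mass of H2O = 4.4336 × 18.016 = 79.876 g.

79.88 g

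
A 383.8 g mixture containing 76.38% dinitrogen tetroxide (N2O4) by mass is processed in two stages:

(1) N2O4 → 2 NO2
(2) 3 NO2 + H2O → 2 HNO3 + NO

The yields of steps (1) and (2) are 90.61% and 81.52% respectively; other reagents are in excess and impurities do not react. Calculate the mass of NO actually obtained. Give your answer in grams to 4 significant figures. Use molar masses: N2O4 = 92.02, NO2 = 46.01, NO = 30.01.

47.08 g

Pure N2O4 = 383.8 × 0.7638 = 293.15 g.
n(N2O4) = 293.15 / 92.02 = 3.1857 mol.
Step 1 (N2O4:NO2 = 1:2): theoretical n(NO2) = 6.3714 mol; at 90.61% yield, n(NO2) = 5.7731 mol.
Step 2 (NO2:NO = 3:1): theoretical n(NO) = 1.9244 mol, so theoretical mass = 1.9244 × 30.01 = 57.750 g.
At 81.52% yield, actual mass of NO = 57.750 × 0.8152 = 47.078 g.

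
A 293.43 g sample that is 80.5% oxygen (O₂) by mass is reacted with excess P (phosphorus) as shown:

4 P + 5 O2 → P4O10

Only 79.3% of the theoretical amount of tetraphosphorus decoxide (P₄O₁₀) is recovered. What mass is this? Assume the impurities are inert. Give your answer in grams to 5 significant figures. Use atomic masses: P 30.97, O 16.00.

332.34 g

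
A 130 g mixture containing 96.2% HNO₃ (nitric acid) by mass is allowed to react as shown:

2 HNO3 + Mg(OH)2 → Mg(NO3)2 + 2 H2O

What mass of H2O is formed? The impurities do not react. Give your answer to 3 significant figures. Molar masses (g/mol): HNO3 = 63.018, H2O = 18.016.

Mass of pure HNO3 = 130 g × 0.962 = 125.1 g.
n(HNO3) = 125.1 g / 63.018 g/mol = 1.985 mol.
From the equation the HNO3:H2O mole ratio is 2:2, so n(H2O) = 1.985 × 2/2 = 1.985 mol.
Mass of H2O = 1.985 mol × 18.016 g/mol = 35.75 g.

35.8 g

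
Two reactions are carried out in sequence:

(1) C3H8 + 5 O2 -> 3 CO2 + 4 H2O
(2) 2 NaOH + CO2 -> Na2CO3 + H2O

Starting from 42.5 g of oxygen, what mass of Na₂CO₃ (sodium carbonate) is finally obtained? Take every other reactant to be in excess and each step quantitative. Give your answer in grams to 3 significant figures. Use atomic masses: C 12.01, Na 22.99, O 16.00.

84.5 g

M(O2) = 2(16.00) = 32.00 g/mol.
M(Na2CO3) = 2(22.99) + 12.01 + 3(16.00) = 105.99 g/mol.
n(O2) = 42.50 / 32.00 = 1.328 mol.
Step 1 gives a 5:3 ratio of O2 to CO2, so n(CO2) = 0.7969 mol.
In step 2 the CO2:Na2CO3 ratio is 1:1, so n(Na2CO3) = 0.7969 mol.
Mass of Na2CO3 = 0.7969 × 105.99 = 84.46 g.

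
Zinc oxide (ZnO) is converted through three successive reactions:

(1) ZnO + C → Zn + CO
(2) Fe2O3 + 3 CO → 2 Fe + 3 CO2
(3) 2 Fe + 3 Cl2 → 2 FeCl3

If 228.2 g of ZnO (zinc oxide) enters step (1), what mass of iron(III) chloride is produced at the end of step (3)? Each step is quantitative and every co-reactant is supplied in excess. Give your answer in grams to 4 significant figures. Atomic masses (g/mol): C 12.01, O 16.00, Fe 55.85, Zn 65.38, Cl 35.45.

303.2 g

M(ZnO) = 65.38 + 16.00 = 81.38 g/mol.
M(FeCl3) = 55.85 + 3(35.45) = 162.20 g/mol.
n(ZnO) = 228.2 / 81.38 = 2.8041 mol.
Reaction (1): ZnO→CO ratio 1:1 ⇒ n(CO) = 2.8041 mol.
Reaction (2): CO→Fe ratio 3:2 ⇒ n(Fe) = 1.8694 mol.
Reaction (3): Fe→FeCl3 ratio 2:2 ⇒ n(FeCl3) = 1.8694 mol.
Mass of FeCl3 = 1.8694 × 162.20 = 303.22 g.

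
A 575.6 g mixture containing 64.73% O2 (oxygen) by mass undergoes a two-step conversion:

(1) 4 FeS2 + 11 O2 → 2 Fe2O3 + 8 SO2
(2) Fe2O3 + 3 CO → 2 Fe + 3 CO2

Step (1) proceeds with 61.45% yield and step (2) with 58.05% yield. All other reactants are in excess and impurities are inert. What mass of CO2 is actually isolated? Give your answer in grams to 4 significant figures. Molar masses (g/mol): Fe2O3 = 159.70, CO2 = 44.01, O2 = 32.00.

99.70 g

Pure O2 = 575.6 × 0.6473 = 372.59 g.
n(O2) = 372.59 / 32.00 = 11.643 mol.
Step 1 (O2:Fe2O3 = 11:2): theoretical n(Fe2O3) = 2.1170 mol; at 61.45% yield, n(Fe2O3) = 1.3009 mol.
Step 2 (Fe2O3:CO2 = 1:3): theoretical n(CO2) = 3.9026 mol, so theoretical mass = 3.9026 × 44.01 = 171.75 g.
At 58.05% yield, actual mass of CO2 = 171.75 × 0.5805 = 99.704 g.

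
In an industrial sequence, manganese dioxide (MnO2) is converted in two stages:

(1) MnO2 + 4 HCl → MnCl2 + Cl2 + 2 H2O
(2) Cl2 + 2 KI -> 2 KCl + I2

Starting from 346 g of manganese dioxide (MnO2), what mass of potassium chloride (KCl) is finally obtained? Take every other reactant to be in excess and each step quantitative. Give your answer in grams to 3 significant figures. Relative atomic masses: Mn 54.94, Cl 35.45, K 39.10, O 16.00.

593 g

M(MnO2) = 54.94 + 2(16.00) = 86.94 g/mol.
M(KCl) = 39.10 + 35.45 = 74.55 g/mol.
n(MnO2) = 346.0 / 86.94 = 3.980 mol.
Step 1 gives a 1:1 ratio of MnO2 to Cl2, so n(Cl2) = 3.980 mol.
In step 2 the Cl2:KCl ratio is 1:2, so n(KCl) = 7.960 mol.
Mass of KCl = 7.960 × 74.55 = 593.4 g.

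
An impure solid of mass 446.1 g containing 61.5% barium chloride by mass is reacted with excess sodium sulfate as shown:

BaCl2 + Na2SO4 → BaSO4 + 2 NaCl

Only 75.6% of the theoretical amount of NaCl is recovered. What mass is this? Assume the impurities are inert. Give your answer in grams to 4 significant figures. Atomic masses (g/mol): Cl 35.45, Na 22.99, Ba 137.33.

Pure BaCl2 available = 446.1 g × 0.615 = 274.35 g.
M(BaCl2) = 137.33 + 2(35.45) = 208.23 g/mol.
M(NaCl) = 22.99 + 35.45 = 58.44 g/mol.
n(BaCl2) = 274.35 g / 208.23 g/mol = 1.3175 mol.
From the equation the BaCl2:NaCl mole ratio is 1:2, so n(NaCl) = 1.3175 × 2/1 = 2.6351 mol.
Mass of NaCl = 2.6351 mol × 58.44 g/mol = 153.99 g.
Actual mass collected = 153.99 g × 0.756 = 116.42 g.

116.4 g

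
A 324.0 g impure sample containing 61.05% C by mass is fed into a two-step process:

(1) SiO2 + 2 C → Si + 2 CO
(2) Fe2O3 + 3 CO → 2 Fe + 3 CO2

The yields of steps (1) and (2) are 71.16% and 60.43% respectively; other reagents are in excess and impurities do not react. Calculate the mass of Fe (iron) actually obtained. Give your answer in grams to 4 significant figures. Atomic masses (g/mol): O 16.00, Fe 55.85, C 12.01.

Pure C = 324.0 × 0.6105 = 197.80 g.
M(C) = 12.01 g/mol.
M(Fe) = 55.85 g/mol.
n(C) = 197.80 / 12.01 = 16.470 mol.
Step 1 (C:CO = 2:2): theoretical n(CO) = 16.470 mol; at 71.16% yield, n(CO) = 11.720 mol.
Step 2 (CO:Fe = 3:2): theoretical n(Fe) = 7.8133 mol, so theoretical mass = 7.8133 × 55.85 = 436.37 g.
At 60.43% yield, actual mass of Fe = 436.37 × 0.6043 = 263.70 g.

263.7 g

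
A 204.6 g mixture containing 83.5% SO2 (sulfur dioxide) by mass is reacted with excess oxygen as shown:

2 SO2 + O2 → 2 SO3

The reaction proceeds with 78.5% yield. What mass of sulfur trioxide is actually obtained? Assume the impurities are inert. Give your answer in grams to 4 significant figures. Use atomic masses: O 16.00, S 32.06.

Pure SO2 available = 204.6 g × 0.835 = 170.84 g.
M(SO2) = 32.06 + 2(16.00) = 64.06 g/mol.
M(SO3) = 32.06 + 3(16.00) = 80.06 g/mol.
n(SO2) = 170.84 g / 64.06 g/mol = 2.6669 mol.
From the equation the SO2:SO3 mole ratio is 2:2, so n(SO3) = 2.6669 × 2/2 = 2.6669 mol.
Mass of SO3 = 2.6669 mol × 80.06 g/mol = 213.51 g.
Actual mass collected = 213.51 g × 0.785 = 167.61 g.

167.6 g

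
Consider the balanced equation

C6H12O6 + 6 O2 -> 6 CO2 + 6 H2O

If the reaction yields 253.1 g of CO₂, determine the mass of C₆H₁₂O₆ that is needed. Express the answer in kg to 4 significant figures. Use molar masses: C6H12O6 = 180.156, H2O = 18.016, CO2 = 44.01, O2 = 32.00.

0.1727 kg

n(CO2) = 253.10 g / 44.01 g/mol = 5.7510 mol.
From the equation the CO2:C6H12O6 mole ratio is 6:1, so n(C6H12O6) = 5.7510 × 1/6 = 0.95849 mol.
Mass of C6H12O6 = 0.95849 mol × 180.156 g/mol = 172.68 g.
Converting to kg: 172.68 g = 0.1727 kg.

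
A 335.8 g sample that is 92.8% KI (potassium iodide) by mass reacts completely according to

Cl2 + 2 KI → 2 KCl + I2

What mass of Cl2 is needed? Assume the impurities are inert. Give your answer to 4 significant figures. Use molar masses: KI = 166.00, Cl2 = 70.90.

Mass of pure KI = 335.8 g × 0.928 = 311.62 g.
n(KI) = 311.62 g / 166.00 g/mol = 1.8772 mol.
From the equation the KI:Cl2 mole ratio is 2:1, so n(Cl2) = 1.8772 × 1/2 = 0.93862 mol.
Mass of Cl2 = 0.93862 mol × 70.90 g/mol = 66.548 g.

66.55 g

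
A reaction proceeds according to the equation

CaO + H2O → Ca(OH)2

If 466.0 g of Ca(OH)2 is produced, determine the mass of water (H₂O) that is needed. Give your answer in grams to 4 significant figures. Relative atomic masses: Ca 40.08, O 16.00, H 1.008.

113.3 g

M(Ca(OH)2) = 40.08 + 2(16.00) + 2(1.008) = 74.096 g/mol.
M(H2O) = 2(1.008) + 16.00 = 18.016 g/mol.
n(Ca(OH)2) = 466.00 g / 74.096 g/mol = 6.2891 mol.
From the equation the Ca(OH)2:H2O mole ratio is 1:1, so n(H2O) = 6.2891 × 1/1 = 6.2891 mol.
Mass of H2O = 6.2891 mol × 18.016 g/mol = 113.31 g.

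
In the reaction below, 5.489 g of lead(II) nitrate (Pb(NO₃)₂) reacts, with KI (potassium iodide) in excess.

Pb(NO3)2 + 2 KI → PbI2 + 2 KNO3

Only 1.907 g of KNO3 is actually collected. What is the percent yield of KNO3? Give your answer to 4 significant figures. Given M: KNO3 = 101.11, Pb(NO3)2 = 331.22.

n(Pb(NO3)2) = 5.4890 g / 331.22 g/mol = 0.016572 mol.
From the equation the Pb(NO3)2:KNO3 mole ratio is 1:2, so n(KNO3) = 0.016572 × 2/1 = 0.033144 mol.
Mass of KNO3 = 0.033144 mol × 101.11 g/mol = 3.3512 g.
This is the theoretical yield. Percent yield = 1.907 g / 3.3512 g × 100% = 56.905%.

56.90 %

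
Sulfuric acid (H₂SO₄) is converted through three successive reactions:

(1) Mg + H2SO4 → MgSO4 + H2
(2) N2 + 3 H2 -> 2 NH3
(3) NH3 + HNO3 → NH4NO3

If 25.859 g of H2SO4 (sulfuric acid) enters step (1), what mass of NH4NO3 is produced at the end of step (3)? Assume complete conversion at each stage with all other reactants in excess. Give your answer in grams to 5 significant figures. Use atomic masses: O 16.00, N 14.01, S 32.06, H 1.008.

14.071 g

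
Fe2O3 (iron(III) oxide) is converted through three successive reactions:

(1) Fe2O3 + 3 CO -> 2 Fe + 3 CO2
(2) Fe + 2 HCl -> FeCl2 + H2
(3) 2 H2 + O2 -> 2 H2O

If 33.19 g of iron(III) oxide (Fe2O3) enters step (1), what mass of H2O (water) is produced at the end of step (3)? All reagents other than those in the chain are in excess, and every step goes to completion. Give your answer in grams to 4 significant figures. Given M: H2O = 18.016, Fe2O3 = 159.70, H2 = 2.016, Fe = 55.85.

n(Fe2O3) = 33.19 / 159.70 = 0.20783 mol.
Reaction (1): Fe2O3→Fe ratio 1:2 ⇒ n(Fe) = 0.41565 mol.
Reaction (2): Fe→H2 ratio 1:1 ⇒ n(H2) = 0.41565 mol.
Reaction (3): H2→H2O ratio 2:2 ⇒ n(H2O) = 0.41565 mol.
Mass of H2O = 0.41565 × 18.016 = 7.4884 g.

7.488 g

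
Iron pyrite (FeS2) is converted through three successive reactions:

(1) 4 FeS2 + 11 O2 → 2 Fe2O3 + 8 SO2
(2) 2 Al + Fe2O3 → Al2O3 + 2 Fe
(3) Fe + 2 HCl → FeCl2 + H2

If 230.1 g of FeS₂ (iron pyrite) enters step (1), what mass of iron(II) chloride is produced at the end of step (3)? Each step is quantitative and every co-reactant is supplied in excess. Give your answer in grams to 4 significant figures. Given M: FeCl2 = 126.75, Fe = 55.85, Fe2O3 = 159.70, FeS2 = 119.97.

n(FeS2) = 230.1 / 119.97 = 1.9180 mol.
Reaction (1): FeS2→Fe2O3 ratio 4:2 ⇒ n(Fe2O3) = 0.95899 mol.
Reaction (2): Fe2O3→Fe ratio 1:2 ⇒ n(Fe) = 1.9180 mol.
Reaction (3): Fe→FeCl2 ratio 1:1 ⇒ n(FeCl2) = 1.9180 mol.
Mass of FeCl2 = 1.9180 × 126.75 = 243.10 g.

243.1 g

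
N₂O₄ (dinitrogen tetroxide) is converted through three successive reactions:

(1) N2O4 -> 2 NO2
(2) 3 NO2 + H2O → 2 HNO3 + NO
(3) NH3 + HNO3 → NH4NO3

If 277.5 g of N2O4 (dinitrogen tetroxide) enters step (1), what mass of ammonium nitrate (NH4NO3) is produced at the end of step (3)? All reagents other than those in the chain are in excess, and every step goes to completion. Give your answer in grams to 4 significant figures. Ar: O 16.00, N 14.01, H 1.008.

321.9 g

M(N2O4) = 2(14.01) + 4(16.00) = 92.02 g/mol.
M(NH4NO3) = 2(14.01) + 4(1.008) + 3(16.00) = 80.052 g/mol.
n(N2O4) = 277.5 / 92.02 = 3.0156 mol.
Reaction (1): N2O4→NO2 ratio 1:2 ⇒ n(NO2) = 6.0313 mol.
Reaction (2): NO2→HNO3 ratio 3:2 ⇒ n(HNO3) = 4.0209 mol.
Reaction (3): HNO3→NH4NO3 ratio 1:1 ⇒ n(NH4NO3) = 4.0209 mol.
Mass of NH4NO3 = 4.0209 × 80.052 = 321.88 g.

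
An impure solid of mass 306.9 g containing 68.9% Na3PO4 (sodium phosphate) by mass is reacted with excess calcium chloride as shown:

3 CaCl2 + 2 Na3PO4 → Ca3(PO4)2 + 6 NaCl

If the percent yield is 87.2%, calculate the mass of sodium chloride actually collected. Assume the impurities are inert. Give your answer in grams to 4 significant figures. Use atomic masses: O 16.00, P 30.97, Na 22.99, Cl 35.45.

Pure Na3PO4 available = 306.9 g × 0.689 = 211.45 g.
M(Na3PO4) = 3(22.99) + 30.97 + 4(16.00) = 163.94 g/mol.
M(NaCl) = 22.99 + 35.45 = 58.44 g/mol.
n(Na3PO4) = 211.45 g / 163.94 g/mol = 1.2898 mol.
From the equation the Na3PO4:NaCl mole ratio is 2:6, so n(NaCl) = 1.2898 × 6/2 = 3.8695 mol.
Mass of NaCl = 3.8695 mol × 58.44 g/mol = 226.13 g.
Actual mass collected = 226.13 g × 0.872 = 197.19 g.

197.2 g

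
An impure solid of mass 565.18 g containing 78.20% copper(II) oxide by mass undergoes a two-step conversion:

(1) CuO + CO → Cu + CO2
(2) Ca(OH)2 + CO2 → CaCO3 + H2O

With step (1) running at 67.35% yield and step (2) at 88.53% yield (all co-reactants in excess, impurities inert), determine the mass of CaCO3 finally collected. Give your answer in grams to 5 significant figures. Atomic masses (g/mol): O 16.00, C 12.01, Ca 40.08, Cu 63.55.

Pure CuO = 565.18 × 0.7820 = 441.971 g.
M(CuO) = 63.55 + 16.00 = 79.55 g/mol.
M(CaCO3) = 40.08 + 12.01 + 3(16.00) = 100.09 g/mol.
n(CuO) = 441.971 / 79.55 = 5.55589 mol.
Step 1 (CuO:CO2 = 1:1): theoretical n(CO2) = 5.55589 mol; at 67.35% yield, n(CO2) = 3.74189 mol.
Step 2 (CO2:CaCO3 = 1:1): theoretical n(CaCO3) = 3.74189 mol, so theoretical mass = 3.74189 × 100.09 = 374.526 g.
At 88.53% yield, actual mass of CaCO3 = 374.526 × 0.8853 = 331.568 g.

331.57 g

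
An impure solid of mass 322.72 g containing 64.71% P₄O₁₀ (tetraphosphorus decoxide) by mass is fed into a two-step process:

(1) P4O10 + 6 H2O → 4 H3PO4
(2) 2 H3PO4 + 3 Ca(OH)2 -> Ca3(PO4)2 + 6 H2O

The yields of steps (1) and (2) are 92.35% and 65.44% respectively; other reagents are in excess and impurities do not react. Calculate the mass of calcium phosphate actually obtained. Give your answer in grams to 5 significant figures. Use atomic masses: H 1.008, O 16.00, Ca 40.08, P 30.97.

275.80 g

Pure P4O10 = 322.72 × 0.6471 = 208.832 g.
M(P4O10) = 4(30.97) + 10(16.00) = 283.88 g/mol.
M(Ca3(PO4)2) = 3(40.08) + 2(30.97) + 8(16.00) = 310.18 g/mol.
n(P4O10) = 208.832 / 283.88 = 0.735635 mol.
Step 1 (P4O10:H3PO4 = 1:4): theoretical n(H3PO4) = 2.94254 mol; at 92.35% yield, n(H3PO4) = 2.71744 mol.
Step 2 (H3PO4:Ca3(PO4)2 = 2:1): theoretical n(Ca3(PO4)2) = 1.35872 mol, so theoretical mass = 1.35872 × 310.18 = 421.447 g.
At 65.44% yield, actual mass of Ca3(PO4)2 = 421.447 × 0.6544 = 275.795 g.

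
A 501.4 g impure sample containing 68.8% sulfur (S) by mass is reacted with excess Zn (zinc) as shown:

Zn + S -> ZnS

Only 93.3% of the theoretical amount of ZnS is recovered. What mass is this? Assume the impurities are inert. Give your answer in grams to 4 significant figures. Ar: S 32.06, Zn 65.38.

978.2 g

Pure S available = 501.4 g × 0.688 = 344.96 g.
M(S) = 32.06 g/mol.
M(ZnS) = 65.38 + 32.06 = 97.44 g/mol.
n(S) = 344.96 g / 32.06 g/mol = 10.760 mol.
From the equation the S:ZnS mole ratio is 1:1, so n(ZnS) = 10.760 × 1/1 = 10.760 mol.
Mass of ZnS = 10.760 mol × 97.44 g/mol = 1048.4 g.
Actual mass collected = 1048.4 g × 0.933 = 978.20 g.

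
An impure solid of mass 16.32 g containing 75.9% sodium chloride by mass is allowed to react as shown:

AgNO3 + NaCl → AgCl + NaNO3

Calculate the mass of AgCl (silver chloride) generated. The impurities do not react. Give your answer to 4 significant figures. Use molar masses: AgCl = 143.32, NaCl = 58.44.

Mass of pure NaCl = 16.32 g × 0.759 = 12.387 g.
n(NaCl) = 12.387 g / 58.44 g/mol = 0.21196 mol.
From the equation the NaCl:AgCl mole ratio is 1:1, so n(AgCl) = 0.21196 × 1/1 = 0.21196 mol.
Mass of AgCl = 0.21196 mol × 143.32 g/mol = 30.378 g.

30.38 g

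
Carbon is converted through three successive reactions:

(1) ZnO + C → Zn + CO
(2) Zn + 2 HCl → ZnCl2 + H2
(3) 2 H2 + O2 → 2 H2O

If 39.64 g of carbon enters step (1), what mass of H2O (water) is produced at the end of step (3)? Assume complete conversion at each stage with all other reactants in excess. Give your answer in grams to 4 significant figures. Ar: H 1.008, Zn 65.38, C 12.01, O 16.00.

59.46 g

M(C) = 12.01 g/mol.
M(H2O) = 2(1.008) + 16.00 = 18.016 g/mol.
n(C) = 39.64 / 12.01 = 3.3006 mol.
Reaction (1): C→Zn ratio 1:1 ⇒ n(Zn) = 3.3006 mol.
Reaction (2): Zn→H2 ratio 1:1 ⇒ n(H2) = 3.3006 mol.
Reaction (3): H2→H2O ratio 2:2 ⇒ n(H2O) = 3.3006 mol.
Mass of H2O = 3.3006 × 18.016 = 59.463 g.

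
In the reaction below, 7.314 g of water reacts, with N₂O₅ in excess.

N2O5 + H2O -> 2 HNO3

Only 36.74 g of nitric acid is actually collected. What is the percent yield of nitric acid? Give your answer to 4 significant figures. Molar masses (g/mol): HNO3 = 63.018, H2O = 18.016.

n(H2O) = 7.3140 g / 18.016 g/mol = 0.40597 mol.
From the equation the H2O:HNO3 mole ratio is 1:2, so n(HNO3) = 0.40597 × 2/1 = 0.81194 mol.
Mass of HNO3 = 0.81194 mol × 63.018 g/mol = 51.167 g.
This is the theoretical yield. Percent yield = 36.74 g / 51.167 g × 100% = 71.804%.

71.80 %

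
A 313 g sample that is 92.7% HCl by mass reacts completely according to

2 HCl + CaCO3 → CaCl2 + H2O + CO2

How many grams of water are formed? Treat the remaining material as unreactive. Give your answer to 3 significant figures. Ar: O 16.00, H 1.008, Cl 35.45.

71.7 g

Mass of pure HCl = 313 g × 0.927 = 290.2 g.
M(HCl) = 1.008 + 35.45 = 36.458 g/mol.
M(H2O) = 2(1.008) + 16.00 = 18.016 g/mol.
n(HCl) = 290.2 g / 36.458 g/mol = 7.959 mol.
From the equation the HCl:H2O mole ratio is 2:1, so n(H2O) = 7.959 × 1/2 = 3.979 mol.
Mass of H2O = 3.979 mol × 18.016 g/mol = 71.69 g.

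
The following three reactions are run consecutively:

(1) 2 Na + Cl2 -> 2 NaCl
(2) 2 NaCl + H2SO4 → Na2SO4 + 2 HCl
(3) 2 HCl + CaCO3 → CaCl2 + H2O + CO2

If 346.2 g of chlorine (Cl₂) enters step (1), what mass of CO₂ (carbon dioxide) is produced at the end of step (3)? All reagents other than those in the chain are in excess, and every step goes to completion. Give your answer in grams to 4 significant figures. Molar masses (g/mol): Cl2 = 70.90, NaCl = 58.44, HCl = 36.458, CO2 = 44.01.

n(Cl2) = 346.2 / 70.90 = 4.8829 mol.
Reaction (1): Cl2→NaCl ratio 1:2 ⇒ n(NaCl) = 9.7659 mol.
Reaction (2): NaCl→HCl ratio 2:2 ⇒ n(HCl) = 9.7659 mol.
Reaction (3): HCl→CO2 ratio 2:1 ⇒ n(CO2) = 4.8829 mol.
Mass of CO2 = 4.8829 × 44.01 = 214.90 g.

214.9 g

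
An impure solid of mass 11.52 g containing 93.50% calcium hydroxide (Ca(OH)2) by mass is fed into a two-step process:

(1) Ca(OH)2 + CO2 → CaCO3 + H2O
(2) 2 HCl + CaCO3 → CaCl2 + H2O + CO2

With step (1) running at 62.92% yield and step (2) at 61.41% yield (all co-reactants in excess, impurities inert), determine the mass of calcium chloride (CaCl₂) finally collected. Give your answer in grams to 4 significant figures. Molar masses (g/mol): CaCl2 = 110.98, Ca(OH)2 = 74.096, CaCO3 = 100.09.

6.234 g

Pure Ca(OH)2 = 11.52 × 0.9350 = 10.771 g.
n(Ca(OH)2) = 10.771 / 74.096 = 0.14537 mol.
Step 1 (Ca(OH)2:CaCO3 = 1:1): theoretical n(CaCO3) = 0.14537 mol; at 62.92% yield, n(CaCO3) = 0.091466 mol.
Step 2 (CaCO3:CaCl2 = 1:1): theoretical n(CaCl2) = 0.091466 mol, so theoretical mass = 0.091466 × 110.98 = 10.151 g.
At 61.41% yield, actual mass of CaCl2 = 10.151 × 0.6141 = 6.2336 g.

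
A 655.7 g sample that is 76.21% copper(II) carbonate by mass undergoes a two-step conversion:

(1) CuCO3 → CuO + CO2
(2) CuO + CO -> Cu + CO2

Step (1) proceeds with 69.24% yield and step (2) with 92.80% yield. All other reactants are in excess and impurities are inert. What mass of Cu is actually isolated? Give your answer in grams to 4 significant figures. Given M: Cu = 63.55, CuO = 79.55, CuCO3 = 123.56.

165.1 g

Pure CuCO3 = 655.7 × 0.7621 = 499.71 g.
n(CuCO3) = 499.71 / 123.56 = 4.0443 mol.
Step 1 (CuCO3:CuO = 1:1): theoretical n(CuO) = 4.0443 mol; at 69.24% yield, n(CuO) = 2.8002 mol.
Step 2 (CuO:Cu = 1:1): theoretical n(Cu) = 2.8002 mol, so theoretical mass = 2.8002 × 63.55 = 177.96 g.
At 92.80% yield, actual mass of Cu = 177.96 × 0.9280 = 165.14 g.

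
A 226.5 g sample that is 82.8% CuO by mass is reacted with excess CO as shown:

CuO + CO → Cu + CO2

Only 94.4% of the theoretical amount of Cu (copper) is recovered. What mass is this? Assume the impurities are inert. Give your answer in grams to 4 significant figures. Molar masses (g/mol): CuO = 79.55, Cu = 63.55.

Pure CuO available = 226.5 g × 0.828 = 187.54 g.
n(CuO) = 187.54 g / 79.55 g/mol = 2.3575 mol.
From the equation the CuO:Cu mole ratio is 1:1, so n(Cu) = 2.3575 × 1/1 = 2.3575 mol.
Mass of Cu = 2.3575 mol × 63.55 g/mol = 149.82 g.
Actual mass collected = 149.82 g × 0.944 = 141.43 g.

141.4 g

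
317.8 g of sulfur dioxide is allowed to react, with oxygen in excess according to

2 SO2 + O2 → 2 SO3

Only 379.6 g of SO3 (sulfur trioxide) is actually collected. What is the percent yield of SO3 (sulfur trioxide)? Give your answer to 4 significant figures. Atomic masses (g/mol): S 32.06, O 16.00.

95.57 %

M(SO2) = 32.06 + 2(16.00) = 64.06 g/mol.
M(SO3) = 32.06 + 3(16.00) = 80.06 g/mol.
n(SO2) = 317.80 g / 64.06 g/mol = 4.9610 mol.
From the equation the SO2:SO3 mole ratio is 2:2, so n(SO3) = 4.9610 × 2/2 = 4.9610 mol.
Mass of SO3 = 4.9610 mol × 80.06 g/mol = 397.18 g.
This is the theoretical yield. Percent yield = 379.6 g / 397.18 g × 100% = 95.575%.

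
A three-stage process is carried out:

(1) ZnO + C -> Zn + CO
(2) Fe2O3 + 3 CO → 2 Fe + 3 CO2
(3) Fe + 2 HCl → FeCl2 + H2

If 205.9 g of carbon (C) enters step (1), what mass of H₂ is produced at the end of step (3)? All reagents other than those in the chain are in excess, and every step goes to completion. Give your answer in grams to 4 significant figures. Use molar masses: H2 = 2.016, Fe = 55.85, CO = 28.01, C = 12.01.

n(C) = 205.9 / 12.01 = 17.144 mol.
Reaction (1): C→CO ratio 1:1 ⇒ n(CO) = 17.144 mol.
Reaction (2): CO→Fe ratio 3:2 ⇒ n(Fe) = 11.429 mol.
Reaction (3): Fe→H2 ratio 1:1 ⇒ n(H2) = 11.429 mol.
Mass of H2 = 11.429 × 2.016 = 23.042 g.

23.04 g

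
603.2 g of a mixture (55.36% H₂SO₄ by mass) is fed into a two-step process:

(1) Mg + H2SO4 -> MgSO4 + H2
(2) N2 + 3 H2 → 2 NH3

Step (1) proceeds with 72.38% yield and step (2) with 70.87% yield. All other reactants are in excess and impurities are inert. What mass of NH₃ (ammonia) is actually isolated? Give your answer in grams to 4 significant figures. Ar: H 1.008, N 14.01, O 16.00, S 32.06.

Pure H2SO4 = 603.2 × 0.5536 = 333.93 g.
M(H2SO4) = 2(1.008) + 32.06 + 4(16.00) = 98.076 g/mol.
M(NH3) = 14.01 + 3(1.008) = 17.034 g/mol.
n(H2SO4) = 333.93 / 98.076 = 3.4048 mol.
Step 1 (H2SO4:H2 = 1:1): theoretical n(H2) = 3.4048 mol; at 72.38% yield, n(H2) = 2.4644 mol.
Step 2 (H2:NH3 = 3:2): theoretical n(NH3) = 1.6429 mol, so theoretical mass = 1.6429 × 17.034 = 27.986 g.
At 70.87% yield, actual mass of NH3 = 27.986 × 0.7087 = 19.834 g.

19.83 g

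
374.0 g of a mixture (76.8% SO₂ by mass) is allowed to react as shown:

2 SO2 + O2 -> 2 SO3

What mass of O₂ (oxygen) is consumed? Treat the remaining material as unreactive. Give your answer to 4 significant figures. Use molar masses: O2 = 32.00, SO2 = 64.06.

71.74 g

Mass of pure SO2 = 374.0 g × 0.768 = 287.23 g.
n(SO2) = 287.23 g / 64.06 g/mol = 4.4838 mol.
From the equation the SO2:O2 mole ratio is 2:1, so n(O2) = 4.4838 × 1/2 = 2.2419 mol.
Mass of O2 = 2.2419 mol × 32.00 g/mol = 71.741 g.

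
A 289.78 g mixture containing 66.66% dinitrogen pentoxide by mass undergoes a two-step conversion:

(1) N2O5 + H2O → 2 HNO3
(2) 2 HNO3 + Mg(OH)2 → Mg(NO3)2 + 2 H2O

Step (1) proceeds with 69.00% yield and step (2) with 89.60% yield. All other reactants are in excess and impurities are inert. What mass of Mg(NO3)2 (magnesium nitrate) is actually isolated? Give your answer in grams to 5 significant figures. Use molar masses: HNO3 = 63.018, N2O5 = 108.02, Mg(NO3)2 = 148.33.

Pure N2O5 = 289.78 × 0.6666 = 193.167 g.
n(N2O5) = 193.167 / 108.02 = 1.78826 mol.
Step 1 (N2O5:HNO3 = 1:2): theoretical n(HNO3) = 3.57651 mol; at 69.00% yield, n(HNO3) = 2.46779 mol.
Step 2 (HNO3:Mg(NO3)2 = 2:1): theoretical n(Mg(NO3)2) = 1.23390 mol, so theoretical mass = 1.23390 × 148.33 = 183.024 g.
At 89.60% yield, actual mass of Mg(NO3)2 = 183.024 × 0.8960 = 163.989 g.

163.99 g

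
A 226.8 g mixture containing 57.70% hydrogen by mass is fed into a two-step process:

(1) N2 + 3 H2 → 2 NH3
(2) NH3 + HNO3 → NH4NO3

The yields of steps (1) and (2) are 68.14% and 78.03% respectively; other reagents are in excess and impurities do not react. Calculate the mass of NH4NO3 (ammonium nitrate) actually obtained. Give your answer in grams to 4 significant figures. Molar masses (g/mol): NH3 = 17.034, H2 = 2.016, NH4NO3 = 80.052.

Pure H2 = 226.8 × 0.5770 = 130.86 g.
n(H2) = 130.86 / 2.016 = 64.913 mol.
Step 1 (H2:NH3 = 3:2): theoretical n(NH3) = 43.275 mol; at 68.14% yield, n(NH3) = 29.488 mol.
Step 2 (NH3:NH4NO3 = 1:1): theoretical n(NH4NO3) = 29.488 mol, so theoretical mass = 29.488 × 80.052 = 2360.5 g.
At 78.03% yield, actual mass of NH4NO3 = 2360.5 × 0.7803 = 1841.9 g.

1842 g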